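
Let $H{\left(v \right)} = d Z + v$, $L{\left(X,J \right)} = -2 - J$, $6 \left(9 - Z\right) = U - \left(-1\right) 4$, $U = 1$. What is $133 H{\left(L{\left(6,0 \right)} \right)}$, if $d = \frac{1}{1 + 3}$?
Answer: $\frac{133}{24} \approx 5.5417$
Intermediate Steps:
$d = \frac{1}{4} \approx 0.25$
$Z = \frac{49}{6}$ ($Z = 9 - \frac{1 - \left(-1\right) 4}{6} = 9 - \frac{1 - -4}{6} = 9 - \frac{1 + 4}{6} = 9 - \frac{5}{6} = \frac{49}{6} \approx 8.1667$)
$H{\left(v \right)} = \frac{49}{24} + v$ ($H{\left(v \right)} = \frac{1}{4} \cdot \frac{49}{6} + v = \frac{49}{24} + v$)
$133 H{\left(L{\left(6,0 \right)} \right)} = 133 \left(\frac{49}{24} - 2\right) = 133 \cdot \frac{1}{24} = \frac{133}{24}$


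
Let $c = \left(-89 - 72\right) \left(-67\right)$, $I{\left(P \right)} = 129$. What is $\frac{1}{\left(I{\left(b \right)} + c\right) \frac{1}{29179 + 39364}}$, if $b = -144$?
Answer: $\frac{68543}{10916} \approx 6.2791$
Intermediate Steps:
$c = 10787$ ($c = \left(-161\right) \left(-67\right) = 10787$)
$\frac{1}{\left(I{\left(b \right)} + c\right) \frac{1}{29179 + 39364}} = \frac{1}{\left(129 + 10787\right) \frac{1}{29179 + 39364}} = \frac{1}{10916 \cdot \frac{1}{68543}} = \frac{1}{\frac{10916}{68543}} = \frac{68543}{10916}$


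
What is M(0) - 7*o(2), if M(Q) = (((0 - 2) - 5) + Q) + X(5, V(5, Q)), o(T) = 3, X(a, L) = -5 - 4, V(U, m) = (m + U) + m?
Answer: -37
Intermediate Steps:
V(U, m) = U + 2*m (V(U, m) = (U + m) + m = U + 2*m)
X(a, L) = -9
M(Q) = -16 + Q (M(Q) = (((0 - 2) - 5) + Q) - 9 = ((-2 - 5) + Q) - 9 = (-7 + Q) - 9 = -16 + Q)
M(0) - 7*o(2) = (-16 + 0) - 7*3 = -16 - 21 = -37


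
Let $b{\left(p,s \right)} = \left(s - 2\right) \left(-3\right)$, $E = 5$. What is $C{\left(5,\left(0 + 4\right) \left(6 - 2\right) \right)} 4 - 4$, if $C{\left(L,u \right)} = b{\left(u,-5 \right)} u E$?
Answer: $6716$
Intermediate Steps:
$b{\left(p,s \right)} = 6 - 3 s$ ($b{\left(p,s \right)} = \left(-2 + s\right) \left(-3\right) = 6 - 3 s$)
$C{\left(L,u \right)} = 105 u$ ($C{\left(L,u \right)} = \left(6 - -15\right) u 5 = \left(6 + 15\right) u 5 = 21 u 5 = 105 u$)
$C{\left(5,\left(0 + 4\right) \left(6 - 2\right) \right)} 4 - 4 = 105 \left(0 + 4\right) \left(6 - 2\right) 4 - 4 = 105 \cdot 4 \cdot 4 \cdot 4 - 4 = 105 \cdot 16 \cdot 4 - 4 = 1680 \cdot 4 - 4 = 6720 - 4 = 6716$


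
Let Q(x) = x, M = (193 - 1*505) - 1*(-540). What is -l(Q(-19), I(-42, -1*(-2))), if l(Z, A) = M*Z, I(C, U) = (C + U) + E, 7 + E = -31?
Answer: 4332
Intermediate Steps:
E = -38 (E = -7 - 31 = -38)
M = 228 (M = (193 - 505) + 540 = -312 + 540 = 228)
I(C, U) = -38 + C + U (I(C, U) = (C + U) - 38 = -38 + C + U)
l(Z, A) = 228*Z
-l(Q(-19), I(-42, -1*(-2))) = -228*(-19) = -1*(-4332) = 4332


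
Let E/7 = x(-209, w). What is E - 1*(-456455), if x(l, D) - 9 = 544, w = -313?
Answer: 460326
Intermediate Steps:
x(l, D) = 553 (x(l, D) = 9 + 544 = 553)
E = 3871 (E = 7*553 = 3871)
E - 1*(-456455) = 3871 - 1*(-456455) = 3871 + 456455 = 460326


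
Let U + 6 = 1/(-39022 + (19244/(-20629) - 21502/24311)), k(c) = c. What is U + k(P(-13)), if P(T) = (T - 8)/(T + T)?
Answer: -188720303043371/36345953061340 ≈ -5.1923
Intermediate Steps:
P(T) = (-8 + T)/(2*T) (P(T) = (-8 + T)/((2*T)) = (-8 + T)*(1/(2*T)) = (-8 + T)/(2*T))
U = -16775126903597/2795842543180 (U = -6 + 1/(-39022 + (19244/(-20629) - 21502/24311)) = -6 + 1/(-39022 + (19244*(-1/20629) - 21502*1/24311)) = -6 + 1/(-39022 + (-19244/20629 - 21502/24311)) = -6 + 1/(-39022 - 130200806/71644517) = -6 + 1/(-2795842543180/71644517) = -6 - 71644517/2795842543180 = -16775126903597/2795842543180 ≈ -6.0000)
U + k(P(-13)) = -16775126903597/2795842543180 + (½)*(-8 - 13)/(-13) = -16775126903597/2795842543180 + (½)*(-1/13)*(-21) = -16775126903597/2795842543180 + 21/26 = -188720303043371/36345953061340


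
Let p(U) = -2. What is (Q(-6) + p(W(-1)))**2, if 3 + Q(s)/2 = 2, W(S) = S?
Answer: 16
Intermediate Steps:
Q(s) = -2 (Q(s) = -6 + 2*2 = -6 + 4 = -2)
(Q(-6) + p(W(-1)))**2 = (-2 - 2)**2 = (-4)**2 = 16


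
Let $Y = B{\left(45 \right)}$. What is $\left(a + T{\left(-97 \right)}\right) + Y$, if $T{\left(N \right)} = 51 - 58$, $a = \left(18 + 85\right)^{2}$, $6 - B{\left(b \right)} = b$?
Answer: $10563$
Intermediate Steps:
$B{\left(b \right)} = 6 - b$
$a = 10609$ ($a = 103^{2} = 10609$)
$Y = -39$ ($Y = 6 - 45 = -39$)
$T{\left(N \right)} = -7$ ($T{\left(N \right)} = 51 - 58 = -7$)
$\left(a + T{\left(-97 \right)}\right) + Y = \left(10609 - 7\right) - 39 = 10602 - 39 = 10563$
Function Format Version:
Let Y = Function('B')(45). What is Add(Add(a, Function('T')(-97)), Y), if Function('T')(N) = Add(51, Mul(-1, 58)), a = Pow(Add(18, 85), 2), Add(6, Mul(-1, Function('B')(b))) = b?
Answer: 10563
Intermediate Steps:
Function('B')(b) = Add(6, Mul(-1, b))
a = 10609 (a = Pow(103, 2) = 10609)
Y = -39 (Y = Add(6, Mul(-1, 45)) = Add(6, -45) = -39)
Function('T')(N) = -7 (Function('T')(N) = Add(51, -58) = -7)
Add(Add(a, Function('T')(-97)), Y) = Add(Add(10609, -7), -39) = Add(10602, -39) = 10563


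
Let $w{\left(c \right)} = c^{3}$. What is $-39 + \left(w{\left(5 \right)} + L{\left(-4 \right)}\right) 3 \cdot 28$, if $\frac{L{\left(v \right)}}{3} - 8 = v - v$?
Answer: $12477$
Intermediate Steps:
$L{\left(v \right)} = 24$ ($L{\left(v \right)} = 24 + 3 \left(v - v\right) = 24 + 3 \cdot 0 = 24 + 0 = 24$)
$-39 + \left(w{\left(5 \right)} + L{\left(-4 \right)}\right) 3 \cdot 28 = -39 + \left(5^{3} + 24\right) 3 \cdot 28 = -39 + \left(125 + 24\right) 3 \cdot 28 = -39 + 149 \cdot 3 \cdot 28 = -39 + 447 \cdot 28 = -39 + 12516 = 12477$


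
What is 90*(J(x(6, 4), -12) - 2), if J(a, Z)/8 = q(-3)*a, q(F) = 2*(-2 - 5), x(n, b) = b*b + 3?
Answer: -191700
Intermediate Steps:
x(n, b) = 3 + b² (x(n, b) = b² + 3 = 3 + b²)
q(F) = -14 (q(F) = 2*(-7) = -14)
J(a, Z) = -112*a (J(a, Z) = 8*(-14*a) = -112*a)
90*(J(x(6, 4), -12) - 2) = 90*(-112*(3 + 4²) - 2) = 90*(-112*(3 + 16) - 2) = 90*(-112*19 - 2) = 90*(-2128 - 2) = 90*(-2130) = -191700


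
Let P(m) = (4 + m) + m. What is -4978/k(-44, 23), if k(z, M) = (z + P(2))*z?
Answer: -2489/792 ≈ -3.1427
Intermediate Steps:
P(m) = 4 + 2*m
k(z, M) = z*(8 + z) (k(z, M) = (z + (4 + 2*2))*z = (z + (4 + 4))*z = (z + 8)*z = (8 + z)*z = z*(8 + z))
-4978/k(-44, 23) = -4978*(-1/(44*(8 - 44))) = -4978/((-44*(-36))) = -4978/1584 = -4978*1/1584 = -2489/792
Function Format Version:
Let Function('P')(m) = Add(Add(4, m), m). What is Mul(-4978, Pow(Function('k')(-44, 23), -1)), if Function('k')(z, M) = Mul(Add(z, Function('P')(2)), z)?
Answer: Rational(-2489, 792) ≈ -3.1427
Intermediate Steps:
Function('P')(m) = Add(4, Mul(2, m))
Function('k')(z, M) = Mul(z, Add(8, z)) (Function('k')(z, M) = Mul(Add(z, Add(4, Mul(2, 2))), z) = Mul(Add(z, Add(4, 4)), z) = Mul(Add(z, 8), z) = Mul(Add(8, z), z) = Mul(z, Add(8, z)))
Mul(-4978, Pow(Function('k')(-44, 23), -1)) = Mul(-4978, Pow(Mul(-44, Add(8, -44)), -1)) = Mul(-4978, Pow(Mul(-44, -36), -1)) = Mul(-4978, Pow(1584, -1)) = Mul(-4978, Rational(1, 1584)) = Rational(-2489, 792)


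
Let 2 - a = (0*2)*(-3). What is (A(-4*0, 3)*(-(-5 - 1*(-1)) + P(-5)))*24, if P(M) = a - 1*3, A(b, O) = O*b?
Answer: 0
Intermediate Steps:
a = 2 (a = 2 - 0*2*(-3) = 2 - 0*(-3) = 2 - 1*0 = 2 + 0 = 2)
P(M) = -1 (P(M) = 2 - 1*3 = 2 - 3 = -1)
(A(-4*0, 3)*(-(-5 - 1*(-1)) + P(-5)))*24 = ((3*(-4*0))*(-(-5 - 1*(-1)) - 1))*24 = ((3*0)*(-(-5 + 1) - 1))*24 = (0*(-1*(-4) - 1))*24 = (0*(4 - 1))*24 = (0*3)*24 = 0*24 = 0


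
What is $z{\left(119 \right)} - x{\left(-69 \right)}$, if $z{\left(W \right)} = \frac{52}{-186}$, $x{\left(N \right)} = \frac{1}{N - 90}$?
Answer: $- \frac{449}{1643} \approx -0.27328$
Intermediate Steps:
$x{\left(N \right)} = \frac{1}{-90 + N}$
$z{\left(W \right)} = - \frac{26}{93}$ ($z{\left(W \right)} = 52 \left(- \frac{1}{186}\right) = - \frac{26}{93}$)
$z{\left(119 \right)} - x{\left(-69 \right)} = - \frac{26}{93} - \frac{1}{-90 - 69} = - \frac{26}{93} - \frac{1}{-159} = - \frac{26}{93} - - \frac{1}{159} = - \frac{26}{93} + \frac{1}{159} = - \frac{449}{1643}$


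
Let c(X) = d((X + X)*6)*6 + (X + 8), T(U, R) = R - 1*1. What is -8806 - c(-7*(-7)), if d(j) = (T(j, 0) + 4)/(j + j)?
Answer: -1737151/196 ≈ -8863.0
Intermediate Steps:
T(U, R) = -1 + R (T(U, R) = R - 1 = -1 + R)
d(j) = 3/(2*j) (d(j) = ((-1 + 0) + 4)/(j + j) = (-1 + 4)/((2*j)) = 3*(1/(2*j)) = 3/(2*j))
c(X) = 8 + X + 3/(4*X) (c(X) = (3/(2*(((X + X)*6))))*6 + (X + 8) = (3/(2*(((2*X)*6))))*6 + (8 + X) = (3/(2*((12*X))))*6 + (8 + X) = (3*(1/(12*X))/2)*6 + (8 + X) = (1/(8*X))*6 + (8 + X) = 3/(4*X) + (8 + X) = 8 + X + 3/(4*X))
-8806 - c(-7*(-7)) = -8806 - (8 - 7*(-7) + 3/(4*((-7*(-7))))) = -8806 - (8 + 49 + (¾)/49) = -8806 - (8 + 49 + (¾)*(1/49)) = -8806 - (8 + 49 + 3/196) = -8806 - 1*11175/196 = -8806 - 11175/196 = -1737151/196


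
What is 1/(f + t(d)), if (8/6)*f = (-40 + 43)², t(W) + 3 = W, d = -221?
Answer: -4/869 ≈ -0.0046030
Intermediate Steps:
t(W) = -3 + W
f = 27/4 (f = 3*(-40 + 43)²/4 = (¾)*3² = (¾)*9 = 27/4 ≈ 6.7500)
1/(f + t(d)) = 1/(27/4 + (-3 - 221)) = 1/(27/4 - 224) = 1/(-869/4) = -4/869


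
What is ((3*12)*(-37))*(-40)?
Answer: 53280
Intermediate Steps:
((3*12)*(-37))*(-40) = (36*(-37))*(-40) = -1332*(-40) = 53280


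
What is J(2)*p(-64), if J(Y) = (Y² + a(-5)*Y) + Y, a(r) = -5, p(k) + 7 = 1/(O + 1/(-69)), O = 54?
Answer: 104024/3725 ≈ 27.926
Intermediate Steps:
p(k) = -26006/3725 (p(k) = -7 + 1/(54 + 1/(-69)) = -7 + 1/(54 - 1/69) = -7 + 1/(3725/69) = -7 + 69/3725 = -26006/3725)
J(Y) = Y² - 4*Y (J(Y) = (Y² - 5*Y) + Y = Y² - 4*Y)
J(2)*p(-64) = (2*(-4 + 2))*(-26006/3725) = (2*(-2))*(-26006/3725) = -4*(-26006/3725) = 104024/3725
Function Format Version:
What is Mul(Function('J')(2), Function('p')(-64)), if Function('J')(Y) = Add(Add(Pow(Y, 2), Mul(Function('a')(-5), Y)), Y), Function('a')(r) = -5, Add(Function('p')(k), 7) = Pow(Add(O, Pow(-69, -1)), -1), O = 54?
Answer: Rational(104024, 3725) ≈ 27.926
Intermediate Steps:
Function('p')(k) = Rational(-26006, 3725) (Function('p')(k) = Add(-7, Pow(Add(54, Pow(-69, -1)), -1)) = Add(-7, Pow(Add(54, Rational(-1, 69)), -1)) = Add(-7, Pow(Rational(3725, 69), -1)) = Add(-7, Rational(69, 3725)) = Rational(-26006, 3725))
Function('J')(Y) = Add(Pow(Y, 2), Mul(-4, Y)) (Function('J')(Y) = Add(Add(Pow(Y, 2), Mul(-5, Y)), Y) = Add(Pow(Y, 2), Mul(-4, Y)))
Mul(Function('J')(2), Function('p')(-64)) = Mul(Mul(2, Add(-4, 2)), Rational(-26006, 3725)) = Mul(Mul(2, -2), Rational(-26006, 3725)) = Mul(-4, Rational(-26006, 3725)) = Rational(104024, 3725)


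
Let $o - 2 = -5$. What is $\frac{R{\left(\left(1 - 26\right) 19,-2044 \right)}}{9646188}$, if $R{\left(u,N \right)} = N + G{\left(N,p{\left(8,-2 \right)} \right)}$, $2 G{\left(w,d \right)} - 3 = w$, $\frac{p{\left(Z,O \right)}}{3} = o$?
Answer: $- \frac{2043}{6430792} \approx -0.00031769$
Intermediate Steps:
$o = -3$ ($o = 2 - 5 = -3$)
$p{\left(Z,O \right)} = -9$ ($p{\left(Z,O \right)} = 3 \left(-3\right) = -9$)
$G{\left(w,d \right)} = \frac{3}{2} + \frac{w}{2}$
$R{\left(u,N \right)} = \frac{3}{2} + \frac{3 N}{2}$ ($R{\left(u,N \right)} = N + \left(\frac{3}{2} + \frac{N}{2}\right) = \frac{3}{2} + \frac{3 N}{2}$)
$\frac{R{\left(\left(1 - 26\right) 19,-2044 \right)}}{9646188} = \frac{\frac{3}{2} + \frac{3}{2} \left(-2044\right)}{9646188} = \left(\frac{3}{2} - 3066\right) \frac{1}{9646188} = \left(- \frac{6129}{2}\right) \frac{1}{9646188} = - \frac{2043}{6430792}$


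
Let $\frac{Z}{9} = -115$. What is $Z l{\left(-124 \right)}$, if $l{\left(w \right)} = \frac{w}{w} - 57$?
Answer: $57960$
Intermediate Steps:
$Z = -1035$ ($Z = 9 \left(-115\right) = -1035$)
$l{\left(w \right)} = -56$ ($l{\left(w \right)} = 1 - 57 = -56$)
$Z l{\left(-124 \right)} = \left(-1035\right) \left(-56\right) = 57960$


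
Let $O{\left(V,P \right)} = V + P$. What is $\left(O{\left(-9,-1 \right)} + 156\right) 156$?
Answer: $22776$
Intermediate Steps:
$O{\left(V,P \right)} = P + V$
$\left(O{\left(-9,-1 \right)} + 156\right) 156 = \left(\left(-1 - 9\right) + 156\right) 156 = \left(-10 + 156\right) 156 = 146 \cdot 156 = 22776$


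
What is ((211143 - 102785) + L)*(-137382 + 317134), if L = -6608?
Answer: 18289766000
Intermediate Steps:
((211143 - 102785) + L)*(-137382 + 317134) = ((211143 - 102785) - 6608)*(-137382 + 317134) = (108358 - 6608)*179752 = 101750*179752 = 18289766000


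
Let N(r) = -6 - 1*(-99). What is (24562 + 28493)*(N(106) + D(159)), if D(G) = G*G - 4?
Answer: 1346005350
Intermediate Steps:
N(r) = 93 (N(r) = -6 + 99 = 93)
D(G) = -4 + G² (D(G) = G² - 4 = -4 + G²)
(24562 + 28493)*(N(106) + D(159)) = (24562 + 28493)*(93 + (-4 + 159²)) = 53055*(93 + (-4 + 25281)) = 53055*(93 + 25277) = 53055*25370 = 1346005350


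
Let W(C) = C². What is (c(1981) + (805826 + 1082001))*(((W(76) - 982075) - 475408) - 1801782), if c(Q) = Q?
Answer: -6148469540112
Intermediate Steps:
(c(1981) + (805826 + 1082001))*(((W(76) - 982075) - 475408) - 1801782) = (1981 + (805826 + 1082001))*(((76² - 982075) - 475408) - 1801782) = (1981 + 1887827)*(((5776 - 982075) - 475408) - 1801782) = 1889808*((-976299 - 475408) - 1801782) = 1889808*(-1451707 - 1801782) = 1889808*(-3253489) = -6148469540112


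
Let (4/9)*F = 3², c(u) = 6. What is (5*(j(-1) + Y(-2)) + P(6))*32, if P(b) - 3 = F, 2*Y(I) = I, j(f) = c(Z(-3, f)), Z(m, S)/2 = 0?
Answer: 1544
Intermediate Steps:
Z(m, S) = 0 (Z(m, S) = 2*0 = 0)
j(f) = 6
Y(I) = I/2
F = 81/4 (F = (9/4)*3² = (9/4)*9 = 81/4 ≈ 20.250)
P(b) = 93/4 (P(b) = 3 + 81/4 = 93/4)
(5*(j(-1) + Y(-2)) + P(6))*32 = (5*(6 + (½)*(-2)) + 93/4)*32 = (5*(6 - 1) + 93/4)*32 = (5*5 + 93/4)*32 = (25 + 93/4)*32 = (193/4)*32 = 1544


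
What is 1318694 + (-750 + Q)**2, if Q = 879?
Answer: 1335335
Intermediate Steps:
1318694 + (-750 + Q)**2 = 1318694 + (-750 + 879)**2 = 1318694 + 129**2 = 1318694 + 16641 = 1335335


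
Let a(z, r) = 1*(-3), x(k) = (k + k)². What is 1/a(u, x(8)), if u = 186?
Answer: -⅓ ≈ -0.33333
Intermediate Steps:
x(k) = 4*k² (x(k) = (2*k)² = 4*k²)
a(z, r) = -3
1/a(u, x(8)) = 1/(-3) = -⅓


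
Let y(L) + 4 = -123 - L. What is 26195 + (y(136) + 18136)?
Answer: 44068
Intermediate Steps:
y(L) = -127 - L (y(L) = -4 + (-123 - L) = -127 - L)
26195 + (y(136) + 18136) = 26195 + ((-127 - 1*136) + 18136) = 26195 + ((-127 - 136) + 18136) = 26195 + (-263 + 18136) = 26195 + 17873 = 44068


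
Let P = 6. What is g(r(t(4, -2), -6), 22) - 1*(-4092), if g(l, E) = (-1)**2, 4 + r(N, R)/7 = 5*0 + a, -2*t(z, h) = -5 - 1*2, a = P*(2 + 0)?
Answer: 4093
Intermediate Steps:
a = 12 (a = 6*(2 + 0) = 6*2 = 12)
t(z, h) = 7/2 (t(z, h) = -(-5 - 1*2)/2 = -(-5 - 2)/2 = -1/2*(-7) = 7/2)
r(N, R) = 56 (r(N, R) = -28 + 7*(5*0 + 12) = -28 + 7*(0 + 12) = -28 + 7*12 = -28 + 84 = 56)
g(l, E) = 1
g(r(t(4, -2), -6), 22) - 1*(-4092) = 1 - 1*(-4092) = 1 + 4092 = 4093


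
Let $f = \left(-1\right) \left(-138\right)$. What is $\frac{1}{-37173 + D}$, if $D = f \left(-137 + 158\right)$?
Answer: $- \frac{1}{34275} \approx -2.9176 \cdot 10^{-5}$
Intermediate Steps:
$f = 138$
$D = 2898$ ($D = 138 \left(-137 + 158\right) = 138 \cdot 21 = 2898$)
$\frac{1}{-37173 + D} = \frac{1}{-37173 + 2898} = \frac{1}{-34275} = - \frac{1}{34275}$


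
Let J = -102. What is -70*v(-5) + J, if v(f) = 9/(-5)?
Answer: 24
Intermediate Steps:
v(f) = -9/5 (v(f) = 9*(-⅕) = -9/5)
-70*v(-5) + J = -70*(-9/5) - 102 = 126 - 102 = 24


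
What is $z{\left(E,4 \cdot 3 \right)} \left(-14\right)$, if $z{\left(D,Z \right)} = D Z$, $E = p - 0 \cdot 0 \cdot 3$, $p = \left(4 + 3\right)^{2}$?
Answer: $-8232$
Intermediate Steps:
$p = 49$ ($p = 7^{2} = 49$)
$E = 49$ ($E = 49 - 0 \cdot 0 \cdot 3 = 49 - 0 \cdot 3 = 49 - 0 = 49 + 0 = 49$)
$z{\left(E,4 \cdot 3 \right)} \left(-14\right) = 49 \cdot 4 \cdot 3 \left(-14\right) = 49 \cdot 12 \left(-14\right) = 588 \left(-14\right) = -8232$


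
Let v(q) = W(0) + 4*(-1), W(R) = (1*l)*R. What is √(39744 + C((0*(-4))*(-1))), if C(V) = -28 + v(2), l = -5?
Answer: 4*√2482 ≈ 199.28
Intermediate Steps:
W(R) = -5*R (W(R) = (1*(-5))*R = -5*R)
v(q) = -4 (v(q) = -5*0 + 4*(-1) = 0 - 4 = -4)
C(V) = -32 (C(V) = -28 - 4 = -32)
√(39744 + C((0*(-4))*(-1))) = √(39744 - 32) = √39712 = 4*√2482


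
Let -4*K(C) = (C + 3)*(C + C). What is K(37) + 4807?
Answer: 4067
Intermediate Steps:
K(C) = -C*(3 + C)/2 (K(C) = -(C + 3)*(C + C)/4 = -(3 + C)*2*C/4 = -C*(3 + C)/2)
K(37) + 4807 = -1/2*37*(3 + 37) + 4807 = -1/2*37*40 + 4807 = -740 + 4807 = 4067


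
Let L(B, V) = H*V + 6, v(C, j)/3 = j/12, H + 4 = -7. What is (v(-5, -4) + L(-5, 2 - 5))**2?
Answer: 1444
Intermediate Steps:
H = -11 (H = -4 - 7 = -11)
v(C, j) = j/4 (v(C, j) = 3*(j/12) = j/4)
L(B, V) = 6 - 11*V (L(B, V) = -11*V + 6 = 6 - 11*V)
(v(-5, -4) + L(-5, 2 - 5))**2 = ((1/4)*(-4) + (6 - 11*(2 - 5)))**2 = (-1 + (6 - 11*(-3)))**2 = (-1 + (6 + 33))**2 = (-1 + 39)**2 = 38**2 = 1444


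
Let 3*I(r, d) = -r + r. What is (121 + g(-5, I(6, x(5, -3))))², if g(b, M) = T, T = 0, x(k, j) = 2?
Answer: 14641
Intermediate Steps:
I(r, d) = 0 (I(r, d) = (-r + r)/3 = (⅓)*0 = 0)
g(b, M) = 0
(121 + g(-5, I(6, x(5, -3))))² = (121 + 0)² = 121² = 14641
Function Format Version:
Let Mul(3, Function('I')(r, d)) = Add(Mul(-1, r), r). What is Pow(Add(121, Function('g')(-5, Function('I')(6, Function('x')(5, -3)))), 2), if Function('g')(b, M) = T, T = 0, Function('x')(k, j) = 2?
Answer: 14641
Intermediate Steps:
Function('I')(r, d) = 0 (Function('I')(r, d) = Mul(Rational(1, 3), Add(Mul(-1, r), r)) = Mul(Rational(1, 3), 0) = 0)
Function('g')(b, M) = 0
Pow(Add(121, Function('g')(-5, Function('I')(6, Function('x')(5, -3)))), 2) = Pow(Add(121, 0), 2) = Pow(121, 2) = 14641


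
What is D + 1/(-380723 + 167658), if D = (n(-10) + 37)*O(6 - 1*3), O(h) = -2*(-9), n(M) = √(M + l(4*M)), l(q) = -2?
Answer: 141901289/213065 + 36*I*√3 ≈ 666.0 + 62.354*I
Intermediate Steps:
n(M) = √(-2 + M) (n(M) = √(M - 2) = √(-2 + M))
O(h) = 18
D = 666 + 36*I*√3 (D = (√(-2 - 10) + 37)*18 = (√(-12) + 37)*18 = (2*I*√3 + 37)*18 = (37 + 2*I*√3)*18 = 666 + 36*I*√3 ≈ 666.0 + 62.354*I)
D + 1/(-380723 + 167658) = (666 + 36*I*√3) + 1/(-380723 + 167658) = (666 + 36*I*√3) + 1/(-213065) = (666 + 36*I*√3) - 1/213065 = 141901289/213065 + 36*I*√3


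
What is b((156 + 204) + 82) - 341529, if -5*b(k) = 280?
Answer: -341585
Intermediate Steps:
b(k) = -56 (b(k) = -⅕*280 = -56)
b((156 + 204) + 82) - 341529 = -56 - 341529 = -341585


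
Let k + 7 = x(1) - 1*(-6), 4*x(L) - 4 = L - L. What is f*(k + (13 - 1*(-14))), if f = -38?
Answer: -1026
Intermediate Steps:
x(L) = 1 (x(L) = 1 + (L - L)/4 = 1 + (¼)*0 = 1 + 0 = 1)
k = 0 (k = -7 + (1 - 1*(-6)) = -7 + (1 + 6) = -7 + 7 = 0)
f*(k + (13 - 1*(-14))) = -38*(0 + (13 - 1*(-14))) = -38*(0 + (13 + 14)) = -38*(0 + 27) = -38*27 = -1026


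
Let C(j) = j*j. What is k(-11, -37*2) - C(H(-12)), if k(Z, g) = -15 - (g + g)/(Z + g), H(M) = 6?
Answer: -4483/85 ≈ -52.741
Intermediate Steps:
k(Z, g) = -15 - 2*g/(Z + g)
C(j) = j²
k(-11, -37*2) - C(H(-12)) = (-(-629)*2 - 15*(-11))/(-11 - 37*2) - 1*6² = (-17*(-74) + 165)/(-11 - 74) - 1*36 = (1258 + 165)/(-85) - 36 = -1/85*1423 - 36 = -1423/85 - 36 = -4483/85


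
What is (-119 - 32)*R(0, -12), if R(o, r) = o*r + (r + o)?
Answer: 1812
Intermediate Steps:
R(o, r) = o + r + o*r (R(o, r) = o*r + (o + r) = o + r + o*r)
(-119 - 32)*R(0, -12) = (-119 - 32)*(0 - 12 + 0*(-12)) = -151*(0 - 12 + 0) = -151*(-12) = 1812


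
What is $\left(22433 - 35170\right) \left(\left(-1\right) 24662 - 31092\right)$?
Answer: $710138698$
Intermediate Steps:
$\left(22433 - 35170\right) \left(\left(-1\right) 24662 - 31092\right) = - 12737 \left(-24662 - 31092\right) = \left(-12737\right) \left(-55754\right) = 710138698$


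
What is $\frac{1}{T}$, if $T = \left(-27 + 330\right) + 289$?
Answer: $\frac{1}{592} \approx 0.0016892$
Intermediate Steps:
$T = 592$ ($T = 303 + 289 = 592$)
$\frac{1}{T} = \frac{1}{592}$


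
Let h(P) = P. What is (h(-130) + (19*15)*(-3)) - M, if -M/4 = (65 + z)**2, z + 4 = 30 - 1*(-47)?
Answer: 75191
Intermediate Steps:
z = 73 (z = -4 + (30 - 1*(-47)) = -4 + (30 + 47) = -4 + 77 = 73)
M = -76176 (M = -4*(65 + 73)**2 = -4*138**2 = -4*19044 = -76176)
(h(-130) + (19*15)*(-3)) - M = (-130 + (19*15)*(-3)) - 1*(-76176) = (-130 + 285*(-3)) + 76176 = (-130 - 855) + 76176 = -985 + 76176 = 75191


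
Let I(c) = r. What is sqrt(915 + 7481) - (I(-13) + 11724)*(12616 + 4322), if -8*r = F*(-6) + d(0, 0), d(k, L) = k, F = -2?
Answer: -198555705 + 2*sqrt(2099) ≈ -1.9856e+8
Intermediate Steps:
r = -3/2 (r = -(-2*(-6) + 0)/8 = -(12 + 0)/8 = -1/8*12 = -3/2 ≈ -1.5000)
I(c) = -3/2
sqrt(915 + 7481) - (I(-13) + 11724)*(12616 + 4322) = sqrt(915 + 7481) - (-3/2 + 11724)*(12616 + 4322) = sqrt(8396) - 23445*16938/2 = 2*sqrt(2099) - 1*198555705 = 2*sqrt(2099) - 198555705 = -198555705 + 2*sqrt(2099)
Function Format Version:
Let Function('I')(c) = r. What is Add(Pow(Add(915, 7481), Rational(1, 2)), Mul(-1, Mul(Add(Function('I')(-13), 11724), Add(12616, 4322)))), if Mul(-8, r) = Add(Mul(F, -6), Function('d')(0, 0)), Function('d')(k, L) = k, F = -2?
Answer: Add(-198555705, Mul(2, Pow(2099, Rational(1, 2)))) ≈ -1.9856e+8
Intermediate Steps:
r = Rational(-3, 2) (r = Mul(Rational(-1, 8), Add(Mul(-2, -6), 0)) = Mul(Rational(-1, 8), Add(12, 0)) = Mul(Rational(-1, 8), 12) = Rational(-3, 2) ≈ -1.5000)
Function('I')(c) = Rational(-3, 2)
Add(Pow(Add(915, 7481), Rational(1, 2)), Mul(-1, Mul(Add(Function('I')(-13), 11724), Add(12616, 4322)))) = Add(Pow(Add(915, 7481), Rational(1, 2)), Mul(-1, Mul(Add(Rational(-3, 2), 11724), Add(12616, 4322)))) = Add(Pow(8396, Rational(1, 2)), Mul(-1, Mul(Rational(23445, 2), 16938))) = Add(Mul(2, Pow(2099, Rational(1, 2))), Mul(-1, 198555705)) = Add(Mul(2, Pow(2099, Rational(1, 2))), -198555705) = Add(-198555705, Mul(2, Pow(2099, Rational(1, 2))))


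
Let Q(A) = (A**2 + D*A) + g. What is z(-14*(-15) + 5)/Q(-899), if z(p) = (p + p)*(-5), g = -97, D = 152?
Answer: -1075/335728 ≈ -0.0032020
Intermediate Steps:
Q(A) = -97 + A**2 + 152*A (Q(A) = (A**2 + 152*A) - 97 = -97 + A**2 + 152*A)
z(p) = -10*p (z(p) = (2*p)*(-5) = -10*p)
z(-14*(-15) + 5)/Q(-899) = (-10*(-14*(-15) + 5))/(-97 + (-899)**2 + 152*(-899)) = (-10*(210 + 5))/(-97 + 808201 - 136648) = -10*215/671456 = -2150*1/671456 = -1075/335728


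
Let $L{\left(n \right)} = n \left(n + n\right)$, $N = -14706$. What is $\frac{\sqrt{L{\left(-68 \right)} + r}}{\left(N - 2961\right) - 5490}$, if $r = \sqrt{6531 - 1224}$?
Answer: $- \frac{\sqrt{9248 + \sqrt{5307}}}{23157} \approx -0.0041691$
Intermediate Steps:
$r = \sqrt{5307} \approx 72.849$
$L{\left(n \right)} = 2 n^{2}$ ($L{\left(n \right)} = n 2 n = 2 n^{2}$)
$\frac{\sqrt{L{\left(-68 \right)} + r}}{\left(N - 2961\right) - 5490} = \frac{\sqrt{2 \left(-68\right)^{2} + \sqrt{5307}}}{\left(-14706 - 2961\right) - 5490} = \frac{\sqrt{2 \cdot 4624 + \sqrt{5307}}}{\left(-14706 - 2961\right) - 5490} = \frac{\sqrt{9248 + \sqrt{5307}}}{-17667 - 5490} = \frac{\sqrt{9248 + \sqrt{5307}}}{-23157} = \sqrt{9248 + \sqrt{5307}} \left(- \frac{1}{23157}\right) = - \frac{\sqrt{9248 + \sqrt{5307}}}{23157}$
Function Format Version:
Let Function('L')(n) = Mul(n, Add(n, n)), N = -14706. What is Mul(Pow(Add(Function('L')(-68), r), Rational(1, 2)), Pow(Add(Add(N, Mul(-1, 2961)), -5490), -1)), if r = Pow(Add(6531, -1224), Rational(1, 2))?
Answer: Mul(Rational(-1, 23157), Pow(Add(9248, Pow(5307, Rational(1, 2))), Rational(1, 2))) ≈ -0.0041691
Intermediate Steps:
r = Pow(5307, Rational(1, 2)) ≈ 72.849
Function('L')(n) = Mul(2, Pow(n, 2)) (Function('L')(n) = Mul(n, Mul(2, n)) = Mul(2, Pow(n, 2)))
Mul(Pow(Add(Function('L')(-68), r), Rational(1, 2)), Pow(Add(Add(N, Mul(-1, 2961)), -5490), -1)) = Mul(Pow(Add(Mul(2, Pow(-68, 2)), Pow(5307, Rational(1, 2))), Rational(1, 2)), Pow(Add(Add(-14706, Mul(-1, 2961)), -5490), -1)) = Mul(Pow(Add(Mul(2, 4624), Pow(5307, Rational(1, 2))), Rational(1, 2)), Pow(Add(Add(-14706, -2961), -5490), -1)) = Mul(Pow(Add(9248, Pow(5307, Rational(1, 2))), Rational(1, 2)), Pow(Add(-17667, -5490), -1)) = Mul(Pow(Add(9248, Pow(5307, Rational(1, 2))), Rational(1, 2)), Pow(-23157, -1)) = Mul(Pow(Add(9248, Pow(5307, Rational(1, 2))), Rational(1, 2)), Rational(-1, 23157)) = Mul(Rational(-1, 23157), Pow(Add(9248, Pow(5307, Rational(1, 2))), Rational(1, 2)))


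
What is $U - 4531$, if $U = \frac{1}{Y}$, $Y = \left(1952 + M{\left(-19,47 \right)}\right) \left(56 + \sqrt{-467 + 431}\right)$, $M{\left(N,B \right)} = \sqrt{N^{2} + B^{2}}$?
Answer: $\frac{-495292671 - 53067072 i + \sqrt{2570} \left(-253736 - 27186 i\right)}{109312 + 11712 i + \sqrt{2570} \left(56 + 6 i\right)} \approx -4531.0 - 7.1526 \cdot 10^{-7} i$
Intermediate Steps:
$M{\left(N,B \right)} = \sqrt{B^{2} + N^{2}}$
$Y = \left(56 + 6 i\right) \left(1952 + \sqrt{2570}\right)$ ($Y = \left(1952 + \sqrt{47^{2} + \left(-19\right)^{2}}\right) \left(56 + \sqrt{-467 + 431}\right) = \left(1952 + \sqrt{2209 + 361}\right) \left(56 + \sqrt{-36}\right) = \left(1952 + \sqrt{2570}\right) \left(56 + 6 i\right) = \left(56 + 6 i\right) \left(1952 + \sqrt{2570}\right) \approx 1.1215 \cdot 10^{5} + 12016.0 i$)
$U = \frac{1}{109312 + 11712 i + \sqrt{2570} \left(56 + 6 i\right)} \approx 8.8154 \cdot 10^{-6} - 9.445 \cdot 10^{-7} i$
$U - 4531 = \frac{1}{109312 + 11712 i + \sqrt{2570} \left(56 + 6 i\right)} - 4531 = -4531 + \frac{1}{109312 + 11712 i + \sqrt{2570} \left(56 + 6 i\right)}$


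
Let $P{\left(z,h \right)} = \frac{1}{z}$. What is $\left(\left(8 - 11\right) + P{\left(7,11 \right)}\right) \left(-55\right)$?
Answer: $\frac{1100}{7} \approx 157.14$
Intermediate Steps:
$\left(\left(8 - 11\right) + P{\left(7,11 \right)}\right) \left(-55\right) = \left(\left(8 - 11\right) + \frac{1}{7}\right) \left(-55\right) = \left(-3 + \frac{1}{7}\right) \left(-55\right) = \left(- \frac{20}{7}\right) \left(-55\right) = \frac{1100}{7}$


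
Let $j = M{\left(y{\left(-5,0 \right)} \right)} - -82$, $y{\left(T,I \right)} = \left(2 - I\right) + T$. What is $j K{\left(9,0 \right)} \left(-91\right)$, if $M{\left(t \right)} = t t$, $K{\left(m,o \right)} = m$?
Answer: $-74529$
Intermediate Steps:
$y{\left(T,I \right)} = 2 + T - I$
$M{\left(t \right)} = t^{2}$
$j = 91$ ($j = \left(2 - 5 - 0\right)^{2} - -82 = \left(2 - 5 + 0\right)^{2} + 82 = \left(-3\right)^{2} + 82 = 9 + 82 = 91$)
$j K{\left(9,0 \right)} \left(-91\right) = 91 \cdot 9 \left(-91\right) = 819 \left(-91\right) = -74529$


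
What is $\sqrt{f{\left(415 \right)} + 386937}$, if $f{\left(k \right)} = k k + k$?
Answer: $\sqrt{559577} \approx 748.05$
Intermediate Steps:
$f{\left(k \right)} = k + k^{2}$ ($f{\left(k \right)} = k^{2} + k = k + k^{2}$)
$\sqrt{f{\left(415 \right)} + 386937} = \sqrt{415 \left(1 + 415\right) + 386937} = \sqrt{415 \cdot 416 + 386937} = \sqrt{172640 + 386937} = \sqrt{559577}$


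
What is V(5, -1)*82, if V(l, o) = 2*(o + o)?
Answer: -328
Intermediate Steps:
V(l, o) = 4*o (V(l, o) = 2*(2*o) = 4*o)
V(5, -1)*82 = (4*(-1))*82 = -4*82 = -328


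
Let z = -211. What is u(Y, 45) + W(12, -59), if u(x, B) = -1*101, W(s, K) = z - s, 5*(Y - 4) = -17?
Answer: -324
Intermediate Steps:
Y = ⅗ (Y = 4 + (⅕)*(-17) = 4 - 17/5 = ⅗ ≈ 0.60000)
W(s, K) = -211 - s
u(x, B) = -101
u(Y, 45) + W(12, -59) = -101 + (-211 - 1*12) = -101 + (-211 - 12) = -101 - 223 = -324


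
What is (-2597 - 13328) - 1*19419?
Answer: -35344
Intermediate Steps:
(-2597 - 13328) - 1*19419 = -15925 - 19419 = -35344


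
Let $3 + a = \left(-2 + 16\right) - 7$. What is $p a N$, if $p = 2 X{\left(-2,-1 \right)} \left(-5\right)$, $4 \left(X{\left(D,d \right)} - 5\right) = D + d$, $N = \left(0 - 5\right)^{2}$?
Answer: $-4250$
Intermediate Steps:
$N = 25$ ($N = \left(-5\right)^{2} = 25$)
$X{\left(D,d \right)} = 5 + \frac{D}{4} + \frac{d}{4}$ ($X{\left(D,d \right)} = 5 + \frac{D + d}{4} = 5 + \left(\frac{D}{4} + \frac{d}{4}\right) = 5 + \frac{D}{4} + \frac{d}{4}$)
$p = - \frac{85}{2}$ ($p = 2 \left(5 + \frac{1}{4} \left(-2\right) + \frac{1}{4} \left(-1\right)\right) \left(-5\right) = 2 \left(5 - \frac{1}{2} - \frac{1}{4}\right) \left(-5\right) = 2 \cdot \frac{17}{4} \left(-5\right) = \frac{17}{2} \left(-5\right) = - \frac{85}{2} \approx -42.5$)
$a = 4$ ($a = -3 + \left(\left(-2 + 16\right) - 7\right) = -3 + \left(14 - 7\right) = -3 + 7 = 4$)
$p a N = \left(- \frac{85}{2}\right) 4 \cdot 25 = \left(-170\right) 25 = -4250$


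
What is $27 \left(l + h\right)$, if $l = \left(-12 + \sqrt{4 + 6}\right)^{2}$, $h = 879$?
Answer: $27891 - 648 \sqrt{10} \approx 25842.0$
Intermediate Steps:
$l = \left(-12 + \sqrt{10}\right)^{2} \approx 78.105$
$27 \left(l + h\right) = 27 \left(\left(12 - \sqrt{10}\right)^{2} + 879\right) = 27 \left(879 + \left(12 - \sqrt{10}\right)^{2}\right) = 23733 + 27 \left(12 - \sqrt{10}\right)^{2}$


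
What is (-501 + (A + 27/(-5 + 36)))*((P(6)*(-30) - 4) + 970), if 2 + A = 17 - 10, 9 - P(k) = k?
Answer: -13445724/31 ≈ -4.3373e+5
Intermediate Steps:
P(k) = 9 - k
A = 5 (A = -2 + (17 - 10) = -2 + 7 = 5)
(-501 + (A + 27/(-5 + 36)))*((P(6)*(-30) - 4) + 970) = (-501 + (5 + 27/(-5 + 36)))*(((9 - 1*6)*(-30) - 4) + 970) = (-501 + (5 + 27/31))*(((9 - 6)*(-30) - 4) + 970) = (-501 + (5 + (1/31)*27))*((3*(-30) - 4) + 970) = (-501 + (5 + 27/31))*((-90 - 4) + 970) = (-501 + 182/31)*(-94 + 970) = -15349/31*876 = -13445724/31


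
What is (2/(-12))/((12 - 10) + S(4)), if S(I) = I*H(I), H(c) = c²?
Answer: -1/396 ≈ -0.0025253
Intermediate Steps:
S(I) = I³ (S(I) = I*I² = I³)
(2/(-12))/((12 - 10) + S(4)) = (2/(-12))/((12 - 10) + 4³) = (2*(-1/12))/(2 + 64) = -⅙/66 = (1/66)*(-⅙) = -1/396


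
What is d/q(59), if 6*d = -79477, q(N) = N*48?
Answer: -79477/16992 ≈ -4.6773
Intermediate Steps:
q(N) = 48*N
d = -79477/6 (d = (⅙)*(-79477) = -79477/6 ≈ -13246.)
d/q(59) = -79477/(6*(48*59)) = -79477/6/2832 = -79477/6*1/2832 = -79477/16992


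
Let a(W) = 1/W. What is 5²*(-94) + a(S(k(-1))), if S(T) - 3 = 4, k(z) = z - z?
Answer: -16449/7 ≈ -2349.9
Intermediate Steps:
k(z) = 0
S(T) = 7 (S(T) = 3 + 4 = 7)
5²*(-94) + a(S(k(-1))) = 5²*(-94) + 1/7 = 25*(-94) + ⅐ = -2350 + ⅐ = -16449/7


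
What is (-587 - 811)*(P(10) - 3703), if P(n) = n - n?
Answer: 5176794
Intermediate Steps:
P(n) = 0
(-587 - 811)*(P(10) - 3703) = (-587 - 811)*(0 - 3703) = -1398*(-3703) = 5176794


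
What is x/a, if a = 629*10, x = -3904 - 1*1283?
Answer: -5187/6290 ≈ -0.82464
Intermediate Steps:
x = -5187 (x = -3904 - 1283 = -5187)
a = 6290
x/a = -5187/6290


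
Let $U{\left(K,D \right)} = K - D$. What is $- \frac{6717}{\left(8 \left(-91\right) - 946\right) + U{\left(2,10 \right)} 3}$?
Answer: $\frac{2239}{566} \approx 3.9558$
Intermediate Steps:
$- \frac{6717}{\left(8 \left(-91\right) - 946\right) + U{\left(2,10 \right)} 3} = - \frac{6717}{\left(8 \left(-91\right) - 946\right) + \left(2 - 10\right) 3} = - \frac{6717}{\left(-728 - 946\right) + \left(2 - 10\right) 3} = - \frac{6717}{-1674 - 24} = - \frac{6717}{-1698} = \left(-6717\right) \left(- \frac{1}{1698}\right) = \frac{2239}{566}$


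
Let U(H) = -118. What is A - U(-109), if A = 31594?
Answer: 31712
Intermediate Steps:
A - U(-109) = 31594 - 1*(-118) = 31594 + 118 = 31712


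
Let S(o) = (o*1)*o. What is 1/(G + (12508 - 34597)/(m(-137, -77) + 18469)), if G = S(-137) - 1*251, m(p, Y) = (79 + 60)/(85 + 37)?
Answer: 751119/13908323356 ≈ 5.4005e-5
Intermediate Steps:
S(o) = o**2 (S(o) = o*o = o**2)
m(p, Y) = 139/122
G = 18518 (G = (-137)**2 - 1*251 = 18769 - 251 = 18518)
1/(G + (12508 - 34597)/(m(-137, -77) + 18469)) = 1/(18518 + (12508 - 34597)/(139/122 + 18469)) = 1/(18518 - 22089/2253357/122) = 1/(18518 - 22089*122/2253357) = 1/(18518 - 898286/751119) = 1/(13908323356/751119) = 751119/13908323356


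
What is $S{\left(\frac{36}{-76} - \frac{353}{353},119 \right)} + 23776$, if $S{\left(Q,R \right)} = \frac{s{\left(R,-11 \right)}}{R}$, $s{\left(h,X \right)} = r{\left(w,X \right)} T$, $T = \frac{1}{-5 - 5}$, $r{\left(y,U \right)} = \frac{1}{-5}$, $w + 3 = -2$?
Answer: $\frac{141467201}{5950} \approx 23776.0$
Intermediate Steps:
$w = -5$ ($w = -3 - 2 = -5$)
$r{\left(y,U \right)} = - \frac{1}{5}$
$T = - \frac{1}{10}$ ($T = \frac{1}{-10} = - \frac{1}{10} \approx -0.1$)
$s{\left(h,X \right)} = \frac{1}{50}$ ($s{\left(h,X \right)} = \left(- \frac{1}{5}\right) \left(- \frac{1}{10}\right) = \frac{1}{50}$)
$S{\left(Q,R \right)} = \frac{1}{50 R}$
$S{\left(\frac{36}{-76} - \frac{353}{353},119 \right)} + 23776 = \frac{1}{50 \cdot 119} + 23776 = \frac{1}{50} \cdot \frac{1}{119} + 23776 = \frac{1}{5950} + 23776 = \frac{141467201}{5950}$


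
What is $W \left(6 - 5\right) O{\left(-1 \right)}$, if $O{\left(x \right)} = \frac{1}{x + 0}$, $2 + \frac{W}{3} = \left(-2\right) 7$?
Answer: $48$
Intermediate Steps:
$W = -48$ ($W = -6 + 3 \left(\left(-2\right) 7\right) = -6 + 3 \left(-14\right) = -6 - 42 = -48$)
$O{\left(x \right)} = \frac{1}{x}$
$W \left(6 - 5\right) O{\left(-1 \right)} = \frac{\left(-48\right) \left(6 - 5\right)}{-1} = - 48 \left(6 - 5\right) \left(-1\right) = \left(-48\right) 1 \left(-1\right) = \left(-48\right) \left(-1\right) = 48$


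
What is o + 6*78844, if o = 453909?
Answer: 926973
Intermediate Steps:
o + 6*78844 = 453909 + 6*78844 = 453909 + 473064 = 926973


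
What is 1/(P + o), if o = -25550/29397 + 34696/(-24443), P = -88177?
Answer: -718550871/63361304629129 ≈ -1.1341e-5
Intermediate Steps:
o = -1644476962/718550871 (o = -25550*1/29397 + 34696*(-1/24443) = -25550/29397 - 34696/24443 = -1644476962/718550871 ≈ -2.2886)
1/(P + o) = 1/(-88177 - 1644476962/718550871) = 1/(-63361304629129/718550871) = -718550871/63361304629129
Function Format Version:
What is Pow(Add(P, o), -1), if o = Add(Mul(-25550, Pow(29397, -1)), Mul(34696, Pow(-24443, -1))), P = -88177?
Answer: Rational(-718550871, 63361304629129) ≈ -1.1341e-5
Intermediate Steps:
o = Rational(-1644476962, 718550871) (o = Add(Mul(-25550, Rational(1, 29397)), Mul(34696, Rational(-1, 24443))) = Add(Rational(-25550, 29397), Rational(-34696, 24443)) = Rational(-1644476962, 718550871) ≈ -2.2886)
Pow(Add(P, o), -1) = Pow(Add(-88177, Rational(-1644476962, 718550871)), -1) = Pow(Rational(-63361304629129, 718550871), -1) = Rational(-718550871, 63361304629129)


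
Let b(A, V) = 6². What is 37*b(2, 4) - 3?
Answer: 1329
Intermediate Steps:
b(A, V) = 36
37*b(2, 4) - 3 = 37*36 - 3 = 1332 - 3 = 1329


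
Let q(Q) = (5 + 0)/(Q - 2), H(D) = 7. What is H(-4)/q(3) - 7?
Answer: -28/5 ≈ -5.6000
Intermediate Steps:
q(Q) = 5/(-2 + Q)
H(-4)/q(3) - 7 = 7/((5/(-2 + 3))) - 7 = 7/((5/1)) - 7 = 7/((5*1)) - 7 = 7/5 - 7 = -28/5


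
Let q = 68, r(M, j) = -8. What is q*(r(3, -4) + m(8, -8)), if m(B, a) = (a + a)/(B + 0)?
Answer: -680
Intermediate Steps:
m(B, a) = 2*a/B (m(B, a) = (2*a)/B = 2*a/B)
q*(r(3, -4) + m(8, -8)) = 68*(-8 + 2*(-8)/8) = 68*(-8 + 2*(-8)*(⅛)) = 68*(-8 - 2) = 68*(-10) = -680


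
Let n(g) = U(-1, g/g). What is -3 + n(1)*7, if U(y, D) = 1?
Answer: 4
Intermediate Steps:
n(g) = 1
-3 + n(1)*7 = -3 + 1*7 = -3 + 7 = 4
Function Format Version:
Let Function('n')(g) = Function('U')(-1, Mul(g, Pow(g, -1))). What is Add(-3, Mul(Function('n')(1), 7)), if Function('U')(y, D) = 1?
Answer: 4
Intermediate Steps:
Function('n')(g) = 1
Add(-3, Mul(Function('n')(1), 7)) = Add(-3, Mul(1, 7)) = Add(-3, 7) = 4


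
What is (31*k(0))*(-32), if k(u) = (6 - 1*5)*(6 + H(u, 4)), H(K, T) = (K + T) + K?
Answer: -9920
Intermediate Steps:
H(K, T) = T + 2*K
k(u) = 10 + 2*u (k(u) = (6 - 1*5)*(6 + (4 + 2*u)) = (6 - 5)*(10 + 2*u) = 1*(10 + 2*u) = 10 + 2*u)
(31*k(0))*(-32) = (31*(10 + 2*0))*(-32) = (31*(10 + 0))*(-32) = (31*10)*(-32) = 310*(-32) = -9920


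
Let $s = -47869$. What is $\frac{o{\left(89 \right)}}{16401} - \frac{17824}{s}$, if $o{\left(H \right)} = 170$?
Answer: $\frac{300469154}{785099469} \approx 0.38271$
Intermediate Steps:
$\frac{o{\left(89 \right)}}{16401} - \frac{17824}{s} = \frac{170}{16401} - \frac{17824}{-47869} = 170 \cdot \frac{1}{16401} - - \frac{17824}{47869} = \frac{170}{16401} + \frac{17824}{47869} = \frac{300469154}{785099469}$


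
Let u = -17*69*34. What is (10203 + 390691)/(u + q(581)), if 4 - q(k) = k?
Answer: -400894/40459 ≈ -9.9086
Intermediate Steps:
q(k) = 4 - k
u = -39882 (u = -1173*34 = -39882)
(10203 + 390691)/(u + q(581)) = (10203 + 390691)/(-39882 + (4 - 1*581)) = 400894/(-39882 + (4 - 581)) = 400894/(-39882 - 577) = 400894/(-40459) = 400894*(-1/40459) = -400894/40459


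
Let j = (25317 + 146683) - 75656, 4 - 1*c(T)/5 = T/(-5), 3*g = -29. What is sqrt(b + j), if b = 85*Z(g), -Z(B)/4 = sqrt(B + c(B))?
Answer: 2*sqrt(216774 - 255*sqrt(6))/3 ≈ 309.95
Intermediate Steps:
g = -29/3 (g = (1/3)*(-29) = -29/3 ≈ -9.6667)
c(T) = 20 + T (c(T) = 20 - 5*T/(-5) = 20 - 5*T*(-1)/5 = 20 - (-1)*T = 20 + T)
j = 96344 (j = 172000 - 75656 = 96344)
Z(B) = -4*sqrt(20 + 2*B) (Z(B) = -4*sqrt(B + (20 + B)) = -4*sqrt(20 + 2*B))
b = -340*sqrt(6)/3 (b = 85*(-4*sqrt(20 + 2*(-29/3))) = 85*(-4*sqrt(20 - 58/3)) = 85*(-4*sqrt(6)/3) = -340*sqrt(6)/3 ≈ -277.61)
sqrt(b + j) = sqrt(-340*sqrt(6)/3 + 96344) = sqrt(96344 - 340*sqrt(6)/3)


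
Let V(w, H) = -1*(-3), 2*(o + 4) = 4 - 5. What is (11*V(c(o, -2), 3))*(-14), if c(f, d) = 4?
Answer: -462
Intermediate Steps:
o = -9/2 (o = -4 + (4 - 5)/2 = -4 + (1/2)*(-1) = -4 - 1/2 = -9/2 ≈ -4.5000)
V(w, H) = 3
(11*V(c(o, -2), 3))*(-14) = (11*3)*(-14) = 33*(-14) = -462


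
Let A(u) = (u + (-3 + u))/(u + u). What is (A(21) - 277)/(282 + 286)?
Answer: -3865/7952 ≈ -0.48604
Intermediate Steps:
A(u) = (-3 + 2*u)/(2*u) (A(u) = (-3 + 2*u)/((2*u)) = (-3 + 2*u)*(1/(2*u)) = (-3 + 2*u)/(2*u))
(A(21) - 277)/(282 + 286) = ((-3/2 + 21)/21 - 277)/(282 + 286) = ((1/21)*(39/2) - 277)/568 = (13/14 - 277)*(1/568) = -3865/14*1/568 = -3865/7952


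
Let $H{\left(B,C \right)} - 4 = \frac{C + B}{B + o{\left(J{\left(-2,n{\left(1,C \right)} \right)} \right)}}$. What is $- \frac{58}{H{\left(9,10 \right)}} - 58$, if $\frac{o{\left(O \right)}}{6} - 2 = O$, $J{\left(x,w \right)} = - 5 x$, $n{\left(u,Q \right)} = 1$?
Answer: $- \frac{24592}{343} \approx -71.697$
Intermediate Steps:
$o{\left(O \right)} = 12 + 6 O$
$H{\left(B,C \right)} = 4 + \frac{B + C}{72 + B}$ ($H{\left(B,C \right)} = 4 + \frac{C + B}{B + \left(12 + 6 \left(\left(-5\right) \left(-2\right)\right)\right)} = 4 + \frac{B + C}{B + \left(12 + 6 \cdot 10\right)} = 4 + \frac{B + C}{B + \left(12 + 60\right)} = 4 + \frac{B + C}{B + 72} = 4 + \frac{B + C}{72 + B}$)
$- \frac{58}{H{\left(9,10 \right)}} - 58 = - \frac{58}{\frac{1}{72 + 9} \left(288 + 10 + 5 \cdot 9\right)} - 58 = - \frac{58}{\frac{1}{81} \left(288 + 10 + 45\right)} - 58 = - \frac{58}{\frac{1}{81} \cdot 343} - 58 = - \frac{58}{\frac{343}{81}} - 58 = \left(-58\right) \frac{81}{343} - 58 = - \frac{4698}{343} - 58 = - \frac{24592}{343}$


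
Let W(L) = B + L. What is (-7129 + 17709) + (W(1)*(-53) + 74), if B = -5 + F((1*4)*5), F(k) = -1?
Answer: 10919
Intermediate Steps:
B = -6 (B = -5 - 1 = -6)
W(L) = -6 + L
(-7129 + 17709) + (W(1)*(-53) + 74) = (-7129 + 17709) + ((-6 + 1)*(-53) + 74) = 10580 + (-5*(-53) + 74) = 10580 + (265 + 74) = 10580 + 339 = 10919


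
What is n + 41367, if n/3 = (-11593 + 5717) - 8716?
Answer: -2409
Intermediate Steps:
n = -43776 (n = 3*((-11593 + 5717) - 8716) = 3*(-5876 - 8716) = 3*(-14592) = -43776)
n + 41367 = -43776 + 41367 = -2409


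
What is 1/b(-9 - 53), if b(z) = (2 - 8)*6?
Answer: -1/36 ≈ -0.027778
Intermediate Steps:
b(z) = -36 (b(z) = -6*6 = -36)
1/b(-9 - 53) = 1/(-36) = -1/36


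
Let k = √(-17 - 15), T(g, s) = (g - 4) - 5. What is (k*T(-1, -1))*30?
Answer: -1200*I*√2 ≈ -1697.1*I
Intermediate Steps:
T(g, s) = -9 + g (T(g, s) = (-4 + g) - 5 = -9 + g)
k = 4*I*√2 (k = √(-32) = 4*I*√2 ≈ 5.6569*I)
(k*T(-1, -1))*30 = ((4*I*√2)*(-9 - 1))*30 = ((4*I*√2)*(-10))*30 = -40*I*√2*30 = -1200*I*√2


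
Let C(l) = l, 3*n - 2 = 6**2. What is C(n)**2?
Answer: 1444/9 ≈ 160.44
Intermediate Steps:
n = 38/3 (n = 2/3 + (1/3)*6**2 = 2/3 + (1/3)*36 = 2/3 + 12 = 38/3 ≈ 12.667)
C(n)**2 = (38/3)**2 = 1444/9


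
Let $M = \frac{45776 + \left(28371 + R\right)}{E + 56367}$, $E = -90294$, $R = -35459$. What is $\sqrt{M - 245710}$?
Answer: $\frac{i \sqrt{31424853057374}}{11309} \approx 495.69 i$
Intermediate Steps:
$M = - \frac{12896}{11309}$ ($M = \frac{45776 + \left(28371 - 35459\right)}{-90294 + 56367} = \frac{45776 - 7088}{-33927} = 38688 \left(- \frac{1}{33927}\right) = - \frac{12896}{11309} \approx -1.1403$)
$\sqrt{M - 245710} = \sqrt{- \frac{12896}{11309} - 245710} = \sqrt{- \frac{2778747286}{11309}} = \frac{i \sqrt{31424853057374}}{11309}$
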